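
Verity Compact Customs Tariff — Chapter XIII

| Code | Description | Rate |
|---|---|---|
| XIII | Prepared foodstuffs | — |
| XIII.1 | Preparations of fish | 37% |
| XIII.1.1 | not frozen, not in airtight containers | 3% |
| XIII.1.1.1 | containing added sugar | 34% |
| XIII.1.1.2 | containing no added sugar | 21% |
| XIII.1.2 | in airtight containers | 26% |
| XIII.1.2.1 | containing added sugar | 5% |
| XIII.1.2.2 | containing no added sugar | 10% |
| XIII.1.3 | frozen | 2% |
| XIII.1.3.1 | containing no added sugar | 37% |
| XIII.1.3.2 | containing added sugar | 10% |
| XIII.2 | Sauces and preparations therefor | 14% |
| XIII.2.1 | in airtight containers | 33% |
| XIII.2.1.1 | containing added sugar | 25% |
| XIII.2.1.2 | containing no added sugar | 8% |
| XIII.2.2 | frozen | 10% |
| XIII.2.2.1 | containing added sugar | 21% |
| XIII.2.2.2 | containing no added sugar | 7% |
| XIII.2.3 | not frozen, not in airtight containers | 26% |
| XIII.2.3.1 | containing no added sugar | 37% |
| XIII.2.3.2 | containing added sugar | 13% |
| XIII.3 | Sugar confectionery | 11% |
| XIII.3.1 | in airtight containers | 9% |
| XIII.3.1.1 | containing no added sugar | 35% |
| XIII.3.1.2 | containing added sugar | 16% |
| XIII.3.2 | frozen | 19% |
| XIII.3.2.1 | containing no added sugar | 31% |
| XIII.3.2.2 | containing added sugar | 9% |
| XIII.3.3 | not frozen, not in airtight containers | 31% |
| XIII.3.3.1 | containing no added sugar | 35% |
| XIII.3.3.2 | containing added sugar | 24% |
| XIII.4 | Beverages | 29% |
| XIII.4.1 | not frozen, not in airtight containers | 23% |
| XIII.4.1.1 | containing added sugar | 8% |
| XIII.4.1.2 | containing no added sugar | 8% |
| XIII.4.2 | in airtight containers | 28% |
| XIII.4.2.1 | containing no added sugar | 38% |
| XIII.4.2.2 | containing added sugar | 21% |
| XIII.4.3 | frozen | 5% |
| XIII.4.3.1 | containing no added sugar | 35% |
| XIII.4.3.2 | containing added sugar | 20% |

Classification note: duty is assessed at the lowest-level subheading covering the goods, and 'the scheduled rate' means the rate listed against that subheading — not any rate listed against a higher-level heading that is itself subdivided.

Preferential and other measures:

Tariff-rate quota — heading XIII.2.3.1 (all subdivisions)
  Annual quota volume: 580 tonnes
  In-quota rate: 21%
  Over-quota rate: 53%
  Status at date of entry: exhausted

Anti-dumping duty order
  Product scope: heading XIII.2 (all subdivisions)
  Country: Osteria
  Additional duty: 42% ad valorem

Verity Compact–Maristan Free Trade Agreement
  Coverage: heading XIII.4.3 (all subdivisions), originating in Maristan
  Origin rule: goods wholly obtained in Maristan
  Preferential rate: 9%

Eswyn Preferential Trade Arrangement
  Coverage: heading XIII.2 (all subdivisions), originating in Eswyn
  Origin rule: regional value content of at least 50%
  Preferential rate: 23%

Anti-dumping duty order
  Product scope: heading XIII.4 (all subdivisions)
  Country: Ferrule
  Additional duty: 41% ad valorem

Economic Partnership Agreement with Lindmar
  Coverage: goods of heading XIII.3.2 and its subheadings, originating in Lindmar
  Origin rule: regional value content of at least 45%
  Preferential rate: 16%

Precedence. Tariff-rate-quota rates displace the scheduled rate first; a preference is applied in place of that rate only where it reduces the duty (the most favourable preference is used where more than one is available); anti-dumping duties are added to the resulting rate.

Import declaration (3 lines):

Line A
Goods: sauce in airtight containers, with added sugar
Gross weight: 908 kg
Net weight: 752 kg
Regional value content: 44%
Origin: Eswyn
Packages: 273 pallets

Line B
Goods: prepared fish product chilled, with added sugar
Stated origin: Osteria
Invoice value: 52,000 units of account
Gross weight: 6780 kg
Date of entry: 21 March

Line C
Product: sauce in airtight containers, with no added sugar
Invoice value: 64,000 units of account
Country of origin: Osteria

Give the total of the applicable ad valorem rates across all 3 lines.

109%

Line A: sauce → XIII.2; in airtight containers → XIII.2.1; with added sugar → XIII.2.1.1. Scheduled 25%. Eswyn agreement on XIII.2: RVC < 50%. → 25%.
Line B: prepared fish product → XIII.1; chilled → XIII.1.1; with added sugar → XIII.1.1.1. Scheduled 34%. No special measure applies. → 34%.
Line C: sauce → XIII.2; in airtight containers → XIII.2.1; with no added sugar → XIII.2.1.2. Scheduled 8%. anti-dumping (Osteria, XIII.2): +42%; total 8% + 42% = 50%. → 50%.
Sum: 25% + 34% + 50% = 109%.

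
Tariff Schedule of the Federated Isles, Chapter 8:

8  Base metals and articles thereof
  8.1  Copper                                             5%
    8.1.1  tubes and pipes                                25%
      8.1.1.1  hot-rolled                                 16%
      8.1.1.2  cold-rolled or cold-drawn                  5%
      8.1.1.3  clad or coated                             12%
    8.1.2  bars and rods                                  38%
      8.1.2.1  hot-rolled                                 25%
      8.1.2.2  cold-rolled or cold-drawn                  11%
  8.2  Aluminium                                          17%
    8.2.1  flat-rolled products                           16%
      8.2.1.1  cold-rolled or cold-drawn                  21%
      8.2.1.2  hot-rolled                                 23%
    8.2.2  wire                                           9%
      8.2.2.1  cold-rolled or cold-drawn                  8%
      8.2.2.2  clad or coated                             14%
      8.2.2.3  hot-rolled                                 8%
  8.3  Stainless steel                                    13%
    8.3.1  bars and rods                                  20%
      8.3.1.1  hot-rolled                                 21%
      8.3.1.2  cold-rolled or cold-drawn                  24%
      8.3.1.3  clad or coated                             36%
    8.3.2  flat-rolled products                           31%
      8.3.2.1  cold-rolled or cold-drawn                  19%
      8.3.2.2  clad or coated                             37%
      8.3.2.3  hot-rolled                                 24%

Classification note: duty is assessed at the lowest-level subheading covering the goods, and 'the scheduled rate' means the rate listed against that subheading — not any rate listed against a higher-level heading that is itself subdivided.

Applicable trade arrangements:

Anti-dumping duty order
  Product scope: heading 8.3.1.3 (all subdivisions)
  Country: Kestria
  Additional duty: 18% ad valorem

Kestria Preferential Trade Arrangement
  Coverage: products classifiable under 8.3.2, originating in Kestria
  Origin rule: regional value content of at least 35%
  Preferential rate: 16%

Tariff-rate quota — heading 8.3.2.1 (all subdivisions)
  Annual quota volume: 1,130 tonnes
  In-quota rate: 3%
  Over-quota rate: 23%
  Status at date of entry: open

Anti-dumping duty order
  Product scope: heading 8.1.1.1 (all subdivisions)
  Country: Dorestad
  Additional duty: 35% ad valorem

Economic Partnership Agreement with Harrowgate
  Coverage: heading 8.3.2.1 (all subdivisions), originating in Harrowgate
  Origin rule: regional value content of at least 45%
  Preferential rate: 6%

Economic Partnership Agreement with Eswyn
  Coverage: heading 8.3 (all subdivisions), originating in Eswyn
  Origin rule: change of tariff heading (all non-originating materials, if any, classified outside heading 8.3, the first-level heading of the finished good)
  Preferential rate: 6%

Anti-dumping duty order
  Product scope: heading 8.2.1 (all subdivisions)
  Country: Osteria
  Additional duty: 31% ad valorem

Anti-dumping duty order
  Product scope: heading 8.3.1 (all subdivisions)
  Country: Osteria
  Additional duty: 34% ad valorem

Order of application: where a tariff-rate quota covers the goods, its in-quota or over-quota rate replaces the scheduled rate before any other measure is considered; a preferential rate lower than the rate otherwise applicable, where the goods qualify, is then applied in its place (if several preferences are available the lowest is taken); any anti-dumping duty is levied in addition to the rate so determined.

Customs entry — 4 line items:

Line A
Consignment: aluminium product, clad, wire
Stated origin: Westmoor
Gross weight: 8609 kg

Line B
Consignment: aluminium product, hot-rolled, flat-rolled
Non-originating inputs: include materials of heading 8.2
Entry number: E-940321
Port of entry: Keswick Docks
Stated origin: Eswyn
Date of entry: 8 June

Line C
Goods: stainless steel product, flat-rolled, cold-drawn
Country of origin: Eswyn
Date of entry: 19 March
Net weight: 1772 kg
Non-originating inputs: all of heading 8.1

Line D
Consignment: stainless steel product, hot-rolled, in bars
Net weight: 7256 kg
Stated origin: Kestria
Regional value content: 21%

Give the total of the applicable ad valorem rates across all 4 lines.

61%

Line A: aluminium → 8.2; wire → 8.2.2; clad → 8.2.2.2. Scheduled 14%. No special measure applies. → 14%.
Line B: aluminium → 8.2; flat-rolled → 8.2.1; hot-rolled → 8.2.1.2. Scheduled 23%. Eswyn agreement on 8.3: 8.2.1.2 not covered. → 23%.
Line C: stainless steel → 8.3; flat-rolled → 8.3.2; cold-drawn → 8.3.2.1. Scheduled 19%. quota on 8.3.2.1 open → in-quota 3%; Eswyn agreement on 8.3: CTH met → 6% available; preference 6% not lower than 3% → no reduction. → 3%.
Line D: stainless steel → 8.3; in bars → 8.3.1; hot-rolled → 8.3.1.1. Scheduled 21%. Kestria agreement on 8.3.2: 8.3.1.1 not covered. → 21%.
Sum: 14% + 23% + 3% + 21% = 61%.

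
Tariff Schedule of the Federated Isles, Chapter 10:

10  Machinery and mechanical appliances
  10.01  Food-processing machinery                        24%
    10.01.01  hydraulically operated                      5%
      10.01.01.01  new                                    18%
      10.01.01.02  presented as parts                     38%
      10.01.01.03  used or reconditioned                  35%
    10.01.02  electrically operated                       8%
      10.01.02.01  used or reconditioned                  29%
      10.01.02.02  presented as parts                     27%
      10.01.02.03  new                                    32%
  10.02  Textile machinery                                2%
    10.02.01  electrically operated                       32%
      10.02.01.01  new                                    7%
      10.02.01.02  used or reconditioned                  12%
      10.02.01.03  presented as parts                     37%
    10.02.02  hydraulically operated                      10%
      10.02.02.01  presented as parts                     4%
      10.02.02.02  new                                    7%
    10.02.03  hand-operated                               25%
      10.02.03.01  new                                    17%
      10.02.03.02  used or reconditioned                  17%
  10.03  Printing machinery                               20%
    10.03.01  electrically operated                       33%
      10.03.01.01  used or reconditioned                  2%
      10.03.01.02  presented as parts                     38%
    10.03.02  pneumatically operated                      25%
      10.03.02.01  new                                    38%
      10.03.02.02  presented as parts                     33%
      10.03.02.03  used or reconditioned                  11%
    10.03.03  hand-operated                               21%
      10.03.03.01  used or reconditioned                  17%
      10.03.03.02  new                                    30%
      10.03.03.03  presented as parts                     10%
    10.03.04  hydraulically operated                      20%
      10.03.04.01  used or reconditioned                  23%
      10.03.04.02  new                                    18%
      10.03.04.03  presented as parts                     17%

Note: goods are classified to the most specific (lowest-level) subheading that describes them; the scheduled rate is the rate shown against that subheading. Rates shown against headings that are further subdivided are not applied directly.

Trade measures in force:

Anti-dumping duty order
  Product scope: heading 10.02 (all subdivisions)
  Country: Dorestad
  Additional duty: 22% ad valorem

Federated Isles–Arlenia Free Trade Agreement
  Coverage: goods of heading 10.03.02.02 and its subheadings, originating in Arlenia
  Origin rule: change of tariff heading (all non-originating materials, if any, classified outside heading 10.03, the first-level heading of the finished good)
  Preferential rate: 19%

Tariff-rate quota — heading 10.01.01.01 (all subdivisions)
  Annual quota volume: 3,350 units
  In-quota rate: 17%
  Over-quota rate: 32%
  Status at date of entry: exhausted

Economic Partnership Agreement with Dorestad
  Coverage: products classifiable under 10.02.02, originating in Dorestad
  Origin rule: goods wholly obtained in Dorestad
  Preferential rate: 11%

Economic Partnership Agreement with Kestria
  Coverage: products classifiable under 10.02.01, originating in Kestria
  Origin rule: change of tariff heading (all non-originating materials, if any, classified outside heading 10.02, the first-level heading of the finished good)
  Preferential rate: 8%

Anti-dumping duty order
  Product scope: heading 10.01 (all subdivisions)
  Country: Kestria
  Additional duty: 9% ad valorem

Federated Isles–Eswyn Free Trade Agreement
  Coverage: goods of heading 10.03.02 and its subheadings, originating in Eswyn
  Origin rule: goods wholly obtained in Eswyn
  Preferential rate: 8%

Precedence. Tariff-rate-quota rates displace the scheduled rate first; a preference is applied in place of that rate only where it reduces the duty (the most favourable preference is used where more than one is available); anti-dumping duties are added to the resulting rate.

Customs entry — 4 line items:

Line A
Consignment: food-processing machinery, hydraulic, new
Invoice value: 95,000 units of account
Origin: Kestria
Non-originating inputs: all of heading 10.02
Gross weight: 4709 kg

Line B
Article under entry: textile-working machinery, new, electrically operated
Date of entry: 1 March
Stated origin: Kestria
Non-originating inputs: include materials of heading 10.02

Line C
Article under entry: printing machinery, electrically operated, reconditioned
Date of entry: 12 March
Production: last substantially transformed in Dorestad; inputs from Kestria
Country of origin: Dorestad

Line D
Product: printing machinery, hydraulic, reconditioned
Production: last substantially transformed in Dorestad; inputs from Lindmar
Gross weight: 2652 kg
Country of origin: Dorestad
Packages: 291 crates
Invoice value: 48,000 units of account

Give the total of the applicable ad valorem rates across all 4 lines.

Line A: food-processing → 10.01; hydraulic → 10.01.01; new → 10.01.01.01. Scheduled 18%. quota on 10.01.01.01 exhausted → over-quota 32%; Kestria agreement on 10.02.01: 10.01.01.01 not covered; anti-dumping (Kestria, 10.01): +9%; total 32% + 9% = 41%. → 41%.
Line B: textile-working → 10.02; electrically operated → 10.02.01; new → 10.02.01.01. Scheduled 7%. Kestria agreement on 10.02.01: CTH not met. → 7%.
Line C: printing → 10.03; electrically operated → 10.03.01; reconditioned → 10.03.01.01. Scheduled 2%. Dorestad agreement on 10.02.02: 10.03.01.01 not covered. → 2%.
Line D: printing → 10.03; hydraulic → 10.03.04; reconditioned → 10.03.04.01. Scheduled 23%. Dorestad agreement on 10.02.02: 10.03.04.01 not covered. → 23%.
Sum: 41% + 7% + 2% + 23% = 73%.

73%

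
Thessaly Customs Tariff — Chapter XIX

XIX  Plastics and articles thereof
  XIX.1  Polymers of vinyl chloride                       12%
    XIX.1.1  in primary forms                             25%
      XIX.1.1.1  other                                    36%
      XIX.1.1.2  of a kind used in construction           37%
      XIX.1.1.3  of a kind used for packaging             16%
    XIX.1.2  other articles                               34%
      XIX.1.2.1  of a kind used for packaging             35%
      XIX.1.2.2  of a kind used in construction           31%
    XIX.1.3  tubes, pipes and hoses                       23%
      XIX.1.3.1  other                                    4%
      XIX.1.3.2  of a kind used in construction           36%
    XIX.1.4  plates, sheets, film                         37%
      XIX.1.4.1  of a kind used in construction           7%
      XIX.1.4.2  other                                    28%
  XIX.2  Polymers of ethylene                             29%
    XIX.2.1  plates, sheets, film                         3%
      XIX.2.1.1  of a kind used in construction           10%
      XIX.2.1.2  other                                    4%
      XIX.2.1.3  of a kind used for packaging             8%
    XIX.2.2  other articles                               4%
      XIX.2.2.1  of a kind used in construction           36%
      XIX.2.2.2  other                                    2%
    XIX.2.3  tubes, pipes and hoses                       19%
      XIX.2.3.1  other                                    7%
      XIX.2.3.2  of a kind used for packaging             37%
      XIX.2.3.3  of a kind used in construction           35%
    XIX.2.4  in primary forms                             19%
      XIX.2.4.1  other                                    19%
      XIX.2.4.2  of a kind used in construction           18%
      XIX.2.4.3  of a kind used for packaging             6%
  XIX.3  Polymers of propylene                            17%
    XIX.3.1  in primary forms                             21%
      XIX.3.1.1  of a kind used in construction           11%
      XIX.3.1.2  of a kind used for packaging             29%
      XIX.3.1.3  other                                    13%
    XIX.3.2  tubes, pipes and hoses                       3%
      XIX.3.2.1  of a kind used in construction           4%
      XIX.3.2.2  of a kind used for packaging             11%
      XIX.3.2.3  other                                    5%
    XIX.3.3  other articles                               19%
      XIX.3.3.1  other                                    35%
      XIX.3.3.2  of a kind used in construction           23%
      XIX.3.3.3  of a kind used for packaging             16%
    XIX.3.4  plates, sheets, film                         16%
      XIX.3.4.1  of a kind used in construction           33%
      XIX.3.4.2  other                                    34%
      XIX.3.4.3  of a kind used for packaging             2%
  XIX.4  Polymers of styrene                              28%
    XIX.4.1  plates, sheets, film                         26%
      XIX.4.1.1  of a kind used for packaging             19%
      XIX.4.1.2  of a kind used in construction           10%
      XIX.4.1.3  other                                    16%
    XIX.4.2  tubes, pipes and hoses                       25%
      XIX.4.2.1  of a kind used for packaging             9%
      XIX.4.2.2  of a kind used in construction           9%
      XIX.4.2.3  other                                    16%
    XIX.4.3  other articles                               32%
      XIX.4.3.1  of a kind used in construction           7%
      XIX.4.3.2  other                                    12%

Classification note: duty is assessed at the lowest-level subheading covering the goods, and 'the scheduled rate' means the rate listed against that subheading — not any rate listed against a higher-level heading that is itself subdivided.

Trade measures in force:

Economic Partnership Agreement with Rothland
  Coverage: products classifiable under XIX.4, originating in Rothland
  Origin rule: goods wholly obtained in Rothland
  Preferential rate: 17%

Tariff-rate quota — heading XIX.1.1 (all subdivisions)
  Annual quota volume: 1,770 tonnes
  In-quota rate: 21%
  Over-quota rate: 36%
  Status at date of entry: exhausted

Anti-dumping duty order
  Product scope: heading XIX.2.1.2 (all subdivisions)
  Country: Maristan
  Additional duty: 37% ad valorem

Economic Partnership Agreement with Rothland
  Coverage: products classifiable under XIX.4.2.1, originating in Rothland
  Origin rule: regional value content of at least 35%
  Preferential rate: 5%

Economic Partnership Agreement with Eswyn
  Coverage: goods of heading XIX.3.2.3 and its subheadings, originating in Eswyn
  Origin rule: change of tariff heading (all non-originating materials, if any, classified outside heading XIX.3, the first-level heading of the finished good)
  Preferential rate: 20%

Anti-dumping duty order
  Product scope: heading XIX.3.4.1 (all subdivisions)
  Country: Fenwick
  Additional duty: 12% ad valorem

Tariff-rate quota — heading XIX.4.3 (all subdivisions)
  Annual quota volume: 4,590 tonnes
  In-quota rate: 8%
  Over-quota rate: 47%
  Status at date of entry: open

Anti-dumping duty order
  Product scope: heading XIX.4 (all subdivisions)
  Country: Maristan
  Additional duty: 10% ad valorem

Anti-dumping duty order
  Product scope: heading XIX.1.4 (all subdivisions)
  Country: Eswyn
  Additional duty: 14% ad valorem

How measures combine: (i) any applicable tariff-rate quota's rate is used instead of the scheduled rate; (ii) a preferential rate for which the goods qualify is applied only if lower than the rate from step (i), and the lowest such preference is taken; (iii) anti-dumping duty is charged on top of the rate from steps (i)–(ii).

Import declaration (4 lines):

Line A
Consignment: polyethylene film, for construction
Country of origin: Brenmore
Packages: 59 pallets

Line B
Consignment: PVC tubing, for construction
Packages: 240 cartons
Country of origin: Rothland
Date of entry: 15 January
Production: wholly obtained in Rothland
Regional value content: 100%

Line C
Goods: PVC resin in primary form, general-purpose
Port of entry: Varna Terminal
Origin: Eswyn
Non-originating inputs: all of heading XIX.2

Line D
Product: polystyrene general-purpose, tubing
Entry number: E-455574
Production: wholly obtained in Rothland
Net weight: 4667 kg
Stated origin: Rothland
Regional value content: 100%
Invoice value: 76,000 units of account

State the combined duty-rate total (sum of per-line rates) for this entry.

98%

Line A: polyethylene → XIX.2; film → XIX.2.1; for construction → XIX.2.1.1. Scheduled 10%. No special measure applies. → 10%.
Line B: PVC → XIX.1; tubing → XIX.1.3; for construction → XIX.1.3.2. Scheduled 36%. Rothland agreement on XIX.4: XIX.1.3.2 not covered; Rothland agreement on XIX.4.2.1: XIX.1.3.2 not covered. → 36%.
Line C: PVC → XIX.1; resin in primary form → XIX.1.1; general-purpose → XIX.1.1.1. Scheduled 36%. quota on XIX.1.1 exhausted → over-quota 36%; Eswyn agreement on XIX.3.2.3: XIX.1.1.1 not covered. → 36%.
Line D: polystyrene → XIX.4; tubing → XIX.4.2; general-purpose → XIX.4.2.3. Scheduled 16%. Rothland agreement on XIX.4: wholly obtained → 17% available; Rothland agreement on XIX.4.2.1: XIX.4.2.3 not covered; preference 17% not lower than 16% → no reduction. → 16%.
Sum: 10% + 36% + 36% + 16% = 98%.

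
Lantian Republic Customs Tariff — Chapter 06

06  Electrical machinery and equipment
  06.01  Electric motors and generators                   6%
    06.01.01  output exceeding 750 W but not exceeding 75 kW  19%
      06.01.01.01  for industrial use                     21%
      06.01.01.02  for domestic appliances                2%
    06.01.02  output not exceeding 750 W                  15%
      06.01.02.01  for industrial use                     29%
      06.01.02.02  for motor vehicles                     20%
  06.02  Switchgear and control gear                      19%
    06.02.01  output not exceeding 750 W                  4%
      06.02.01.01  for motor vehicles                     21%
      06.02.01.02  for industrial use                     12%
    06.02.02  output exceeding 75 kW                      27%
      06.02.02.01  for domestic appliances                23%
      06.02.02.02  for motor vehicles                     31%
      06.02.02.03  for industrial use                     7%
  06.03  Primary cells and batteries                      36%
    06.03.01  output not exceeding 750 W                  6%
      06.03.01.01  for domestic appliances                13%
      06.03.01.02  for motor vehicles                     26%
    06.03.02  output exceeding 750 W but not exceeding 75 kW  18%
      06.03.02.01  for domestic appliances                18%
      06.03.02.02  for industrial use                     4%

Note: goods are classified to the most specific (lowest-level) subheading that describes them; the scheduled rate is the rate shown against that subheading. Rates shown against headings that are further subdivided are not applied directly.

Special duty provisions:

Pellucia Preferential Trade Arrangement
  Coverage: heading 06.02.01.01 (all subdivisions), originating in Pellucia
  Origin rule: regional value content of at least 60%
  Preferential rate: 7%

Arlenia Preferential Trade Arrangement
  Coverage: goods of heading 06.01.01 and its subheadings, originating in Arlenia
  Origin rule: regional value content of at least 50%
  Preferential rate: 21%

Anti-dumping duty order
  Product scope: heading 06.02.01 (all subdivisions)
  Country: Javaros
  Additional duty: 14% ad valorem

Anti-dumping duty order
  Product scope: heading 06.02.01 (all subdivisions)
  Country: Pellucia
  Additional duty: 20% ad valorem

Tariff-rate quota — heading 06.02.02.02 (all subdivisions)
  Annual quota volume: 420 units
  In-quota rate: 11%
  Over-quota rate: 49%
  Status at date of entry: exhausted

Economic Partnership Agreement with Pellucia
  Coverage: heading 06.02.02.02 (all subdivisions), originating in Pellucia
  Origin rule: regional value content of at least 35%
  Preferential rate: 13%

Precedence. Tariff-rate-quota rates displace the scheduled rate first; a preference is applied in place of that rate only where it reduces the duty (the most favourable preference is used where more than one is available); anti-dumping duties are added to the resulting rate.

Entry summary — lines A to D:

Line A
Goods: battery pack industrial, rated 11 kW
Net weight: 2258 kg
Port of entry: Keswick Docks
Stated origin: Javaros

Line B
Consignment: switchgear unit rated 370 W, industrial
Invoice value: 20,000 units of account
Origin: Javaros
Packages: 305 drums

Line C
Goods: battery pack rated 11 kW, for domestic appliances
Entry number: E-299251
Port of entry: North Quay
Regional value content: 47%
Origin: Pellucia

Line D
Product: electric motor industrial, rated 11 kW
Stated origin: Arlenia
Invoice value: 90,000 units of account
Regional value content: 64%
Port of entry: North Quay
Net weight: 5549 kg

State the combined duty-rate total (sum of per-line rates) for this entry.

Line A: battery pack → 06.03; rated 11 kW → 06.03.02; industrial → 06.03.02.02. Scheduled 4%. No special measure applies. → 4%.
Line B: switchgear unit → 06.02; rated 370 W → 06.02.01; industrial → 06.02.01.02. Scheduled 12%. anti-dumping (Javaros, 06.02.01): +14%; total 12% + 14% = 26%. → 26%.
Line C: battery pack → 06.03; rated 11 kW → 06.03.02; for domestic appliances → 06.03.02.01. Scheduled 18%. Pellucia agreement on 06.02.01.01: 06.03.02.01 not covered; Pellucia agreement on 06.02.02.02: 06.03.02.01 not covered. → 18%.
Line D: electric motor → 06.01; rated 11 kW → 06.01.01; industrial → 06.01.01.01. Scheduled 21%. Arlenia agreement on 06.01.01: RVC ≥ 50% → 21% available; preference 21% not lower than 21% → no reduction. → 21%.
Sum: 4% + 26% + 18% + 21% = 69%.

69%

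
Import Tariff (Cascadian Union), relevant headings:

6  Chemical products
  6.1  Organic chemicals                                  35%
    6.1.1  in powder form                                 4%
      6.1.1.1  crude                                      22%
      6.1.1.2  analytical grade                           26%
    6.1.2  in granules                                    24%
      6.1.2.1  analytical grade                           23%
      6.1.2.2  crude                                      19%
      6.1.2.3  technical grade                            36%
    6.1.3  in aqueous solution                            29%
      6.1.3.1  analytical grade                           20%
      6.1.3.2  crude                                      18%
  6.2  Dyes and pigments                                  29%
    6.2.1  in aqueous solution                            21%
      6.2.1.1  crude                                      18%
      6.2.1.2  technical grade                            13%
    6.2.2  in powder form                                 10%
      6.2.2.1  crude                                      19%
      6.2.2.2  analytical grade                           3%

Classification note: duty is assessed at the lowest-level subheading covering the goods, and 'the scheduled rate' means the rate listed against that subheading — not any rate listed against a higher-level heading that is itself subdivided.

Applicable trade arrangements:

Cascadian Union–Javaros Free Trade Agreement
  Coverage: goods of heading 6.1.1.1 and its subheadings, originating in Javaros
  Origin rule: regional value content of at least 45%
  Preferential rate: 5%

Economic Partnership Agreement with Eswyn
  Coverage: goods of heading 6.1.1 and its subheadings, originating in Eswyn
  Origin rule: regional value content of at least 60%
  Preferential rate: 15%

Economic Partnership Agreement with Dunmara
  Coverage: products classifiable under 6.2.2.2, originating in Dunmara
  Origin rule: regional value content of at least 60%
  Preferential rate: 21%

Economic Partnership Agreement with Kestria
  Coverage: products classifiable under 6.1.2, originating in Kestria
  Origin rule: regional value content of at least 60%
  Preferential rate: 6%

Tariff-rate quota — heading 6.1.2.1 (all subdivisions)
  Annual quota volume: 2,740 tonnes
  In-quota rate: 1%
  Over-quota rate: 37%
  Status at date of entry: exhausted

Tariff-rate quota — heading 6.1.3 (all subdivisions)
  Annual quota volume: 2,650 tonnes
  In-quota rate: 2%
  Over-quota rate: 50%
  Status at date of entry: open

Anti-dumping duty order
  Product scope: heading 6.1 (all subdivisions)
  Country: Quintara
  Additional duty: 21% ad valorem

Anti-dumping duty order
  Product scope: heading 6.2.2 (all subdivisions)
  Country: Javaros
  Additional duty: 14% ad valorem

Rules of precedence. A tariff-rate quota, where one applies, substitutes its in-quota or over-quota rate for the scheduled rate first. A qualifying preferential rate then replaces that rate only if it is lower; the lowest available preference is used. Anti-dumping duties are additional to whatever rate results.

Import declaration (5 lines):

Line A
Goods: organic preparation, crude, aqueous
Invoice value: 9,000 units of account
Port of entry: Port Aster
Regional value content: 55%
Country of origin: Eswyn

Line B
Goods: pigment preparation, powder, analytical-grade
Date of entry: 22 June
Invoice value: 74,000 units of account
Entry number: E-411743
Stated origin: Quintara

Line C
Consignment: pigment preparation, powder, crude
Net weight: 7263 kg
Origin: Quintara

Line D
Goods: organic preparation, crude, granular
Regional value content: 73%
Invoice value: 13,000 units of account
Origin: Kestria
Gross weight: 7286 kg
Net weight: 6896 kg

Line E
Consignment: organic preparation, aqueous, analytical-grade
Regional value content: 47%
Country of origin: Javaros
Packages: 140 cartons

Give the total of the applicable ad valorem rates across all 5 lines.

Line A: organic → 6.1; aqueous → 6.1.3; crude → 6.1.3.2. Scheduled 18%. quota on 6.1.3 open → in-quota 2%; Eswyn agreement on 6.1.1: 6.1.3.2 not covered. → 2%.
Line B: pigment → 6.2; powder → 6.2.2; analytical-grade → 6.2.2.2. Scheduled 3%. No special measure applies. → 3%.
Line C: pigment → 6.2; powder → 6.2.2; crude → 6.2.2.1. Scheduled 19%. No special measure applies. → 19%.
Line D: organic → 6.1; granular → 6.1.2; crude → 6.1.2.2. Scheduled 19%. Kestria agreement on 6.1.2: RVC ≥ 60% → 6% available; preferential 6%. → 6%.
Line E: organic → 6.1; aqueous → 6.1.3; analytical-grade → 6.1.3.1. Scheduled 20%. quota on 6.1.3 open → in-quota 2%; Javaros agreement on 6.1.1.1: 6.1.3.1 not covered. → 2%.
Sum: 2% + 3% + 19% + 6% + 2% = 32%.

32%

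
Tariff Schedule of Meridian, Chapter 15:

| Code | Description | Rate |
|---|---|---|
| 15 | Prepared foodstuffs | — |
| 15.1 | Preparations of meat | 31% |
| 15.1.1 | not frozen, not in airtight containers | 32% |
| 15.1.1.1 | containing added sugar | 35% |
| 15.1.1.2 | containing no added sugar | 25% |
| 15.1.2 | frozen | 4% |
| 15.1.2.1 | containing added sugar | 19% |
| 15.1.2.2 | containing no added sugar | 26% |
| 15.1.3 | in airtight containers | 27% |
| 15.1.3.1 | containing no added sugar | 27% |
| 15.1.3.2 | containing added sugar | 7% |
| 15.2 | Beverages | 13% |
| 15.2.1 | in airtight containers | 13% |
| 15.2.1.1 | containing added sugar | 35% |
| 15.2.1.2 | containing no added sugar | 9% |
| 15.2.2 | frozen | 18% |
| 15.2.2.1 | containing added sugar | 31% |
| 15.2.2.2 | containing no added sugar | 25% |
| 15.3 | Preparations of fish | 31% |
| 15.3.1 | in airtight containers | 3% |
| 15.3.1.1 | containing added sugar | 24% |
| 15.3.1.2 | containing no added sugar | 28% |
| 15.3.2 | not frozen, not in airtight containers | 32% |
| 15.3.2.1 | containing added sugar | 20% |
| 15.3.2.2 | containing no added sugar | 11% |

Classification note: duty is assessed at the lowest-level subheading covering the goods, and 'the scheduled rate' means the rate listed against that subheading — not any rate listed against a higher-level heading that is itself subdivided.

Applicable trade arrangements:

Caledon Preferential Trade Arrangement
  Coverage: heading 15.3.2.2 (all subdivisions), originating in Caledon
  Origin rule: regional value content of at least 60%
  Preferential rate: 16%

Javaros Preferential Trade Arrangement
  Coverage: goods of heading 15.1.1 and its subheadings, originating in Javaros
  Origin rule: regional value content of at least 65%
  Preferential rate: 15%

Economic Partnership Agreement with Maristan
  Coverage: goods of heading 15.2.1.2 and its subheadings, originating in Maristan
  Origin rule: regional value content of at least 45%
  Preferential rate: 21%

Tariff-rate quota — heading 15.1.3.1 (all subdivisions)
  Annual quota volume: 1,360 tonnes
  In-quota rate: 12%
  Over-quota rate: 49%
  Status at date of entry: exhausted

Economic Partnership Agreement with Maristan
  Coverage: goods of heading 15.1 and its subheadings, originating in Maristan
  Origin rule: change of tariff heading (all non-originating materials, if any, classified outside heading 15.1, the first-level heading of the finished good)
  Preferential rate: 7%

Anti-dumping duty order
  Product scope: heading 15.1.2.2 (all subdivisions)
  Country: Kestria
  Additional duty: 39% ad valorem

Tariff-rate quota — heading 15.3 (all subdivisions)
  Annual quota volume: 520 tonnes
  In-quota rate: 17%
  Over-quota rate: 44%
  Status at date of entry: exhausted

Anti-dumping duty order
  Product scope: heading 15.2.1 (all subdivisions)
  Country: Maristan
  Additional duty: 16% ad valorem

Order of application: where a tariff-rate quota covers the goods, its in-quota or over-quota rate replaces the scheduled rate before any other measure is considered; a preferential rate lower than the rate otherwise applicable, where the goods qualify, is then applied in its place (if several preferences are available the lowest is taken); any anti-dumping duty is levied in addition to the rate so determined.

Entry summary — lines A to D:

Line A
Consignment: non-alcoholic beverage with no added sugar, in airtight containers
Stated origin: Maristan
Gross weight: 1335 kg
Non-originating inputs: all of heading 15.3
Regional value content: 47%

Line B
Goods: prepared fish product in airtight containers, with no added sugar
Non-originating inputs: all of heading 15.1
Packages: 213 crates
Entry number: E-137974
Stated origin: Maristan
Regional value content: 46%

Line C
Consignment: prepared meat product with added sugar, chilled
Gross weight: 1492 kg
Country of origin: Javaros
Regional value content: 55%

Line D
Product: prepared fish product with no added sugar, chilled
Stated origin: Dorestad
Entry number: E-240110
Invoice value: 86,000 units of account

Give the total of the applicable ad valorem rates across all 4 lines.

148%

Line A: non-alcoholic beverage → 15.2; in airtight containers → 15.2.1; with no added sugar → 15.2.1.2. Scheduled 9%. Maristan agreement on 15.2.1.2: RVC ≥ 45% → 21% available; Maristan agreement on 15.1: 15.2.1.2 not covered; preference 21% not lower than 9% → no reduction; anti-dumping (Maristan, 15.2.1): +16%; total 9% + 16% = 25%. → 25%.
Line B: prepared fish product → 15.3; in airtight containers → 15.3.1; with no added sugar → 15.3.1.2. Scheduled 28%. quota on 15.3 exhausted → over-quota 44%; Maristan agreement on 15.2.1.2: 15.3.1.2 not covered; Maristan agreement on 15.1: 15.3.1.2 not covered. → 44%.
Line C: prepared meat product → 15.1; chilled → 15.1.1; with added sugar → 15.1.1.1. Scheduled 35%. Javaros agreement on 15.1.1: RVC < 65%. → 35%.
Line D: prepared fish product → 15.3; chilled → 15.3.2; with no added sugar → 15.3.2.2. Scheduled 11%. quota on 15.3 exhausted → over-quota 44%. → 44%.
Sum: 25% + 44% + 35% + 44% = 148%.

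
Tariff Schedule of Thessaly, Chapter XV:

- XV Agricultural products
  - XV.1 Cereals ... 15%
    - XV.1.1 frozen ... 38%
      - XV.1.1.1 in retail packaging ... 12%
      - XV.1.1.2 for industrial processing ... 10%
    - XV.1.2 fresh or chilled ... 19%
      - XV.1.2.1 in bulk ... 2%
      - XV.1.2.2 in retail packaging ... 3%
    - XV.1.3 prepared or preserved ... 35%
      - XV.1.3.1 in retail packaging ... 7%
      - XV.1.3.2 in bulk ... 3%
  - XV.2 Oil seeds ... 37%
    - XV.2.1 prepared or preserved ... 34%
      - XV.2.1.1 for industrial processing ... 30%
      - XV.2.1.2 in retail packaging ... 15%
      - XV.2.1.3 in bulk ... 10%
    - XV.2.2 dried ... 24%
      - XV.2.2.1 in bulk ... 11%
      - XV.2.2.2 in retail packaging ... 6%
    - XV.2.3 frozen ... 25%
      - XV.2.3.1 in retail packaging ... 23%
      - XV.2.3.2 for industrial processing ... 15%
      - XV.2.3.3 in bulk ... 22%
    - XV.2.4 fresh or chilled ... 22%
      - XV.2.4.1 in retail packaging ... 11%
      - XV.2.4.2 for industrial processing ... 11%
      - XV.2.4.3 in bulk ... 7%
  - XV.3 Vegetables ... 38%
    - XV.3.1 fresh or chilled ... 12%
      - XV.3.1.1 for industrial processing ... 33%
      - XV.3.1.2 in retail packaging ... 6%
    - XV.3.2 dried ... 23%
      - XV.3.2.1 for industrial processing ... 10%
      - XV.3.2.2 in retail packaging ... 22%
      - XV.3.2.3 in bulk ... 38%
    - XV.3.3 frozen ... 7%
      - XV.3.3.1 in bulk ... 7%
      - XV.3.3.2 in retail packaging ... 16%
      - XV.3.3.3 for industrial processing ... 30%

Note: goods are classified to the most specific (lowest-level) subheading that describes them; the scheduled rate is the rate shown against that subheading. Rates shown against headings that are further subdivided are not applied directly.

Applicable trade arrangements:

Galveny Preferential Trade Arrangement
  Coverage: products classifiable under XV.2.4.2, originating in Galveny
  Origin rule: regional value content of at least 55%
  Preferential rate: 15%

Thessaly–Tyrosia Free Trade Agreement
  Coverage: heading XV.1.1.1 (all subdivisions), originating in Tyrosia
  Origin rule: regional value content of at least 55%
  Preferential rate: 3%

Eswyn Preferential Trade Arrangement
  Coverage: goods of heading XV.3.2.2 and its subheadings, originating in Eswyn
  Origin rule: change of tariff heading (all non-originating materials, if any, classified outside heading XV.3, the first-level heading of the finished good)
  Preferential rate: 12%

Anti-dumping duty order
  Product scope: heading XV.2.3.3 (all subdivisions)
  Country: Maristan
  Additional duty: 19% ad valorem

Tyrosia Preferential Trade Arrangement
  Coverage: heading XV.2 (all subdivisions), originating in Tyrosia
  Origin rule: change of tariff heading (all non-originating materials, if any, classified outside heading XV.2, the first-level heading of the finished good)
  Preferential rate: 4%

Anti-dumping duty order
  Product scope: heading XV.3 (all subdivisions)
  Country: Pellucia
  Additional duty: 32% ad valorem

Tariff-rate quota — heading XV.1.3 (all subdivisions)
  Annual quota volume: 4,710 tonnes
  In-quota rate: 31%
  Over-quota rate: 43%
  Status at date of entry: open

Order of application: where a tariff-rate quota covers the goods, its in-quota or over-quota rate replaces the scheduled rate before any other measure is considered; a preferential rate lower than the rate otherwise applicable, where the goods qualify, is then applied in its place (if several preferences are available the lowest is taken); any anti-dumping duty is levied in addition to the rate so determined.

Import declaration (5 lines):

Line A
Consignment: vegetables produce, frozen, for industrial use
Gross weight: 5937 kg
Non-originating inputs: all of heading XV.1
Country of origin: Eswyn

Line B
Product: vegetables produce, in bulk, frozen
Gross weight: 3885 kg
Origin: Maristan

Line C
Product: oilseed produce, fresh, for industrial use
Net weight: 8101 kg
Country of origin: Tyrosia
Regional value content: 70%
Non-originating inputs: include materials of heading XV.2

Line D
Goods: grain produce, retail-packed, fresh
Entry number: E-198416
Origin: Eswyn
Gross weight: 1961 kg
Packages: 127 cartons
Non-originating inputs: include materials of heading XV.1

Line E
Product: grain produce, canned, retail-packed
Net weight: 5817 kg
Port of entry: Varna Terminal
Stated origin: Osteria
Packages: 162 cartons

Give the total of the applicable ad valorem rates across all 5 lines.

82%

Line A: vegetables → XV.3; frozen → XV.3.3; for industrial use → XV.3.3.3. Scheduled 30%. Eswyn agreement on XV.3.2.2: XV.3.3.3 not covered. → 30%.
Line B: vegetables → XV.3; frozen → XV.3.3; in bulk → XV.3.3.1. Scheduled 7%. No special measure applies. → 7%.
Line C: oilseed → XV.2; fresh → XV.2.4; for industrial use → XV.2.4.2. Scheduled 11%. Tyrosia agreement on XV.1.1.1: XV.2.4.2 not covered; Tyrosia agreement on XV.2: CTH not met. → 11%.
Line D: grain → XV.1; fresh → XV.1.2; retail-packed → XV.1.2.2. Scheduled 3%. Eswyn agreement on XV.3.2.2: XV.1.2.2 not covered. → 3%.
Line E: grain → XV.1; canned → XV.1.3; retail-packed → XV.1.3.1. Scheduled 7%. quota on XV.1.3 open → in-quota 31%. → 31%.
Sum: 30% + 7% + 11% + 3% + 31% = 82%.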